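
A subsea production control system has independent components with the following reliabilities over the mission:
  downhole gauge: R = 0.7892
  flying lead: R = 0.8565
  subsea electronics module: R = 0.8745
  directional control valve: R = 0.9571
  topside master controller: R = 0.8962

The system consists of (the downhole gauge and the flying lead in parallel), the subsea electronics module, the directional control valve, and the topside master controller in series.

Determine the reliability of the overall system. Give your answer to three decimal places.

Parallel (downhole gauge and flying lead): 1 − (1 − 0.78920)(1 − 0.85650) = 0.96975
Series ([0.96975], subsea electronics module, directional control valve, and topside master controller): 0.96975 × 0.87450 × 0.95710 × 0.89620 = 0.727

0.727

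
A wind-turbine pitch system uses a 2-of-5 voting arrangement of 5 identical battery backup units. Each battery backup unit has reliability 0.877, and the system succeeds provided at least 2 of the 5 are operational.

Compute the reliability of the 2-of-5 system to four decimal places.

R = Σ_{i=2}^{5} C(5,i) p^i (1−p)^{5−i} with p = 0.877
C(5,2)·0.877^2·0.123^3 = 0.014312
C(5,3)·0.877^3·0.123^2 = 0.102049
C(5,4)·0.877^4·0.123^1 = 0.363809
C(5,5)·0.877^5·0.123^0 = 0.518798
Sum = 0.9990

0.9990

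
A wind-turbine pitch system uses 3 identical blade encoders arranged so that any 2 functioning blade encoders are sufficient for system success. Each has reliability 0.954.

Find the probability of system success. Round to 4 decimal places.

0.9938

R = Σ_{i=2}^{3} C(3,i) p^i (1−p)^{3−i} with p = 0.954
C(3,2)·0.954^2·0.046^1 = 0.125596
C(3,3)·0.954^3·0.046^0 = 0.868251
Sum = 0.9938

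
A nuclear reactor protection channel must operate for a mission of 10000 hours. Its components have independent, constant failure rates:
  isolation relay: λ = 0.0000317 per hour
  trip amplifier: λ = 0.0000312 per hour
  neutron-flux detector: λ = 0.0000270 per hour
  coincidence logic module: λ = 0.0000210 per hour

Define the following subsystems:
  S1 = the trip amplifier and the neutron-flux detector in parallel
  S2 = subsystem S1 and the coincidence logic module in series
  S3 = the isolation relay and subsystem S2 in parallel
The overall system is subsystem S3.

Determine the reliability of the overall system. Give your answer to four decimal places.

0.9346

R(isolation relay) = exp(−0.0000317 × 10000) = 0.728331
R(trip amplifier) = exp(−0.0000312 × 10000) = 0.731982
R(neutron-flux detector) = exp(−0.0000270 × 10000) = 0.763379
R(coincidence logic module) = exp(−0.0000210 × 10000) = 0.810584
Parallel (trip amplifier and neutron-flux detector): 1 − (1 − 0.731982)(1 − 0.763379) = 0.936581
Series ([0.936581] and coincidence logic module): 0.936581 × 0.810584 = 0.759178
Parallel (isolation relay and [0.759178]): 1 − (1 − 0.728331)(1 − 0.759178) = 0.9346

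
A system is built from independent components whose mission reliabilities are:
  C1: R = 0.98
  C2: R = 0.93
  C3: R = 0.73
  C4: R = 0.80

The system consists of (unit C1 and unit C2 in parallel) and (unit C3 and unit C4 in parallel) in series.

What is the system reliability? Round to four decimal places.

0.9447

Parallel (C1 and C2): 1 − (1 − 0.980000)(1 − 0.930000) = 0.998600
Parallel (C3 and C4): 1 − (1 − 0.730000)(1 − 0.800000) = 0.946000
Series ([0.998600] and [0.946000]): 0.998600 × 0.946000 = 0.9447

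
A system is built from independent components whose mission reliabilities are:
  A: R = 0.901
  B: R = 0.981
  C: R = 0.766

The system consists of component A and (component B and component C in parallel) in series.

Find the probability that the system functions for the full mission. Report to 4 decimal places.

Parallel (B and C): 1 − (1 − 0.981000)(1 − 0.766000) = 0.995554
Series (A and [0.995554]): 0.901000 × 0.995554 = 0.8970

0.8970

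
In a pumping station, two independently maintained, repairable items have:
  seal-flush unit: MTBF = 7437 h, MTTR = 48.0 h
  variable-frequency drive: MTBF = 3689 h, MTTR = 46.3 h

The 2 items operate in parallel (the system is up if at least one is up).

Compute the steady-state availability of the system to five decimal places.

A(seal-flush unit) = MTBF/(MTBF+MTTR) = 7437/(7437+48.0) = 0.993587
A(variable-frequency drive) = MTBF/(MTBF+MTTR) = 3689/(3689+46.3) = 0.987605
Parallel availability: 1 − (1 − 0.993587)(1 − 0.987605) = 0.99992

0.99992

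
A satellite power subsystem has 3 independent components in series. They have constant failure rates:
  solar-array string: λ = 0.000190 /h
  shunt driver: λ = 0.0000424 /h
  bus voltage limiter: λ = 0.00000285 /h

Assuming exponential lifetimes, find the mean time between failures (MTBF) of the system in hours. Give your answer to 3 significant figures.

Series of exponential components: λ_sys = Σ λ_i
λ_sys = 0.000190 + 0.0000424 + 0.00000285 = 2.3525e-04 /h
MTBF = 1 / λ_sys = 4250 h

4250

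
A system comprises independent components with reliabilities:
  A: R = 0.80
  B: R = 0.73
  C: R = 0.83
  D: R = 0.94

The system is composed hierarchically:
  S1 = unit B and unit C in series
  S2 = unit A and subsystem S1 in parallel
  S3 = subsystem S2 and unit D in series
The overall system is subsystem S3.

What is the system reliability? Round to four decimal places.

0.8659

Series (B and C): 0.730000 × 0.830000 = 0.605900
Parallel (A and [0.605900]): 1 − (1 − 0.800000)(1 − 0.605900) = 0.921180
Series ([0.921180] and D): 0.921180 × 0.940000 = 0.8659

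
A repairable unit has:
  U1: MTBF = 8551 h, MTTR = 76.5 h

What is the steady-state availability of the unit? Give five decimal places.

0.99113

A(U1) = MTBF/(MTBF+MTTR) = 8551/(8551+76.5) = 0.99113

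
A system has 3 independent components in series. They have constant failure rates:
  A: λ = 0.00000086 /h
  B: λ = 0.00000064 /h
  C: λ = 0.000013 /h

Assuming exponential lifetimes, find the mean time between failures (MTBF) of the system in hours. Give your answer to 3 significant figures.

69000

Series of exponential components: λ_sys = Σ λ_i
λ_sys = 0.00000086 + 0.00000064 + 0.000013 = 1.4500e-05 /h
MTBF = 1 / λ_sys = 69000 h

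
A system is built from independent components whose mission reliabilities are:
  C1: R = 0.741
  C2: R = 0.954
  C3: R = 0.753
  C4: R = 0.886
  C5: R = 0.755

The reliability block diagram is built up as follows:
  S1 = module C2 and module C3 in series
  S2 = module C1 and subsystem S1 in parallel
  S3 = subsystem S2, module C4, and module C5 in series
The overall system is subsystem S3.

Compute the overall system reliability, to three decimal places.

0.620

Series (C2 and C3): 0.95400 × 0.75300 = 0.71836
Parallel (C1 and [0.71836]): 1 − (1 − 0.74100)(1 − 0.71836) = 0.92706
Series ([0.92706], C4, and C5): 0.92706 × 0.88600 × 0.75500 = 0.620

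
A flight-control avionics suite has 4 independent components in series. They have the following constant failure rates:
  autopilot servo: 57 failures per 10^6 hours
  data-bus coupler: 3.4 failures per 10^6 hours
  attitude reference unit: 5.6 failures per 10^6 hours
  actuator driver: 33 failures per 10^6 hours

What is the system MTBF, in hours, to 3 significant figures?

Series of exponential components: λ_sys = Σ λ_i
λ_sys = 0.000057 + 0.0000034 + 0.0000056 + 0.000033 = 9.9000e-05 /h
MTBF = 1 / λ_sys = 10100 h

10100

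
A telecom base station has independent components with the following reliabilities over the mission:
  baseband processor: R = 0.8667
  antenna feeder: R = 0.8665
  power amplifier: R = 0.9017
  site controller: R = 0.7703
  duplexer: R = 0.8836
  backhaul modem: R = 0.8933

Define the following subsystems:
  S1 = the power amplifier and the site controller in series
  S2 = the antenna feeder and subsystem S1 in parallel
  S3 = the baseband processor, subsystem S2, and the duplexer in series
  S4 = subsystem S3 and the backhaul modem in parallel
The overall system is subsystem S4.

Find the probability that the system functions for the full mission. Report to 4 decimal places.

0.9717

Series (power amplifier and site controller): 0.901700 × 0.770300 = 0.694580
Parallel (antenna feeder and [0.694580]): 1 − (1 − 0.866500)(1 − 0.694580) = 0.959226
Series (baseband processor, [0.959226], and duplexer): 0.866700 × 0.959226 × 0.883600 = 0.734591
Parallel ([0.734591] and backhaul modem): 1 − (1 − 0.734591)(1 − 0.893300) = 0.9717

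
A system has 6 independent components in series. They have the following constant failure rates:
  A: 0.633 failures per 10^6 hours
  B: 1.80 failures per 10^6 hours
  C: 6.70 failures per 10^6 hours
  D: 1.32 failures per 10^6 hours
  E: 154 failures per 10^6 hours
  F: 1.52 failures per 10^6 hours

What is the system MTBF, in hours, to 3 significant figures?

Series of exponential components: λ_sys = Σ λ_i
λ_sys = 0.000000633 + 0.00000180 + 0.00000670 + 0.00000132 + 0.000154 + 0.00000152 = 1.6597e-04 /h
MTBF = 1 / λ_sys = 6030 h

6030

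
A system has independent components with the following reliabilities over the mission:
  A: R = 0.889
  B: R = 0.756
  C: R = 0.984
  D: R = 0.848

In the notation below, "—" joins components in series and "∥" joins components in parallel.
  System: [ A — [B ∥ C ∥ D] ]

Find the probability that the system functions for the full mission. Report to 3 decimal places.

Parallel (B, C, and D): 1 − (1 − 0.75600)(1 − 0.98400)(1 − 0.84800) = 0.99941
Series (A and [0.99941]): 0.88900 × 0.99941 = 0.888

0.888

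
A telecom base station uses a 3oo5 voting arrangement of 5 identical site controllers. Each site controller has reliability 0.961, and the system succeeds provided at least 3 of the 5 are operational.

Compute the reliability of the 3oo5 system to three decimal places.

R = Σ_{i=3}^{5} C(5,i) p^i (1−p)^{5−i} with p = 0.961
C(5,3)·0.961^3·0.039^2 = 0.01350
C(5,4)·0.961^4·0.039^1 = 0.16631
C(5,5)·0.961^5·0.039^0 = 0.81963
Sum = 0.999

0.999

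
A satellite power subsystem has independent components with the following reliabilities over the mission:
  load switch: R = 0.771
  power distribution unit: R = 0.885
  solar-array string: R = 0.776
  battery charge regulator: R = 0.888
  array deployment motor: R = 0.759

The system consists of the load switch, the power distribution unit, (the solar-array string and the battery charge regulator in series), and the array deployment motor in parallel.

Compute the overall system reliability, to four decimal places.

0.9980

Series (solar-array string and battery charge regulator): 0.776000 × 0.888000 = 0.689088
Parallel (load switch, power distribution unit, [0.689088], and array deployment motor): 1 − (1 − 0.771000)(1 − 0.885000)(1 − 0.689088)(1 − 0.759000) = 0.9980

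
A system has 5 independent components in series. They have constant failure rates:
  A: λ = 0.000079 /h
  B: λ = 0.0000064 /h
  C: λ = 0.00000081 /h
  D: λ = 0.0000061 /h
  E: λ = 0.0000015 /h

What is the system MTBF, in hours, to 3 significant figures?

Series of exponential components: λ_sys = Σ λ_i
λ_sys = 0.000079 + 0.0000064 + 0.00000081 + 0.0000061 + 0.0000015 = 9.3810e-05 /h
MTBF = 1 / λ_sys = 10700 h

10700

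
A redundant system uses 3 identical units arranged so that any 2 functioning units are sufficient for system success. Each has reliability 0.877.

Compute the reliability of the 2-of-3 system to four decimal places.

0.9583

R = Σ_{i=2}^{3} C(3,i) p^i (1−p)^{3−i} with p = 0.877
C(3,2)·0.877^2·0.123^1 = 0.283809
C(3,3)·0.877^3·0.123^0 = 0.674526
Sum = 0.9583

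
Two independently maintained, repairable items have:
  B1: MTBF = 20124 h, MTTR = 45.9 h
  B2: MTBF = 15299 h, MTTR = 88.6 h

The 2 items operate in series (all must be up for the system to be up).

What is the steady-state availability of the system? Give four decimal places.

0.9920

A(B1) = MTBF/(MTBF+MTTR) = 20124/(20124+45.9) = 0.997724
A(B2) = MTBF/(MTBF+MTTR) = 15299/(15299+88.6) = 0.994242
Series availability: 0.997724 × 0.994242 = 0.9920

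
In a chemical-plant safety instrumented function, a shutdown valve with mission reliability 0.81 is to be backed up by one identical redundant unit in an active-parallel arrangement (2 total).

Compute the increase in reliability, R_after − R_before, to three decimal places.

R_before = 0.81
R_after = 1 − (1 − 0.81)^2 = 0.964
ΔR = 0.964 − 0.81 = 0.154

0.154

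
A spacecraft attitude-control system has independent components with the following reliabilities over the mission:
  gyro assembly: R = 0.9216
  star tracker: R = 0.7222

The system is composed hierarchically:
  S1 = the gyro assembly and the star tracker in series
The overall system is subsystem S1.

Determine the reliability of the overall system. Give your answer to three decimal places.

Series (gyro assembly and star tracker): 0.92160 × 0.72220 = 0.666

0.666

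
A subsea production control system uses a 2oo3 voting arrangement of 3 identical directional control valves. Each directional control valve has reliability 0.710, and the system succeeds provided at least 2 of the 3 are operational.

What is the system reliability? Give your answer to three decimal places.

R = Σ_{i=2}^{3} C(3,i) p^i (1−p)^{3−i} with p = 0.710
C(3,2)·0.710^2·0.290^1 = 0.43857
C(3,3)·0.710^3·0.290^0 = 0.35791
Sum = 0.796

0.796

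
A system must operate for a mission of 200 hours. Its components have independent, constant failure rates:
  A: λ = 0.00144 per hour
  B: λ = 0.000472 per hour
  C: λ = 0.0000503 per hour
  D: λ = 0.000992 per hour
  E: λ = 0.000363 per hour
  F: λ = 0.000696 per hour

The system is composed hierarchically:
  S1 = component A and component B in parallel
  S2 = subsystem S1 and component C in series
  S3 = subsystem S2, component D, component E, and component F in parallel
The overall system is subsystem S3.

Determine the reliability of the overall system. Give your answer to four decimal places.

0.9999

R(A) = exp(−0.00144 × 200) = 0.749762
R(B) = exp(−0.000472 × 200) = 0.909919
R(C) = exp(−0.0000503 × 200) = 0.989990
R(D) = exp(−0.000992 × 200) = 0.820042
R(E) = exp(−0.000363 × 200) = 0.929973
R(F) = exp(−0.000696 × 200) = 0.870054
Parallel (A and B): 1 − (1 − 0.749762)(1 − 0.909919) = 0.977458
Series ([0.977458] and C): 0.977458 × 0.989990 = 0.967674
Parallel ([0.967674], D, E, and F): 1 − (1 − 0.967674)(1 − 0.820042)(1 − 0.929973)(1 − 0.870054) = 0.9999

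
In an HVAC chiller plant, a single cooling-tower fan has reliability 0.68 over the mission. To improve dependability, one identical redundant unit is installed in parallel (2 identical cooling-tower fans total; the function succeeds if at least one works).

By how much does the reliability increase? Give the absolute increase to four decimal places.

R_before = 0.68
R_after = 1 − (1 − 0.68)^2 = 0.8976
ΔR = 0.8976 − 0.68 = 0.2176

0.2176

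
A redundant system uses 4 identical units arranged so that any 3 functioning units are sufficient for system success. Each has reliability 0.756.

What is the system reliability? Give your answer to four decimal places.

R = Σ_{i=3}^{4} C(4,i) p^i (1−p)^{4−i} with p = 0.756
C(4,3)·0.756^3·0.244^1 = 0.421711
C(4,4)·0.756^4·0.244^0 = 0.326653
Sum = 0.7484

0.7484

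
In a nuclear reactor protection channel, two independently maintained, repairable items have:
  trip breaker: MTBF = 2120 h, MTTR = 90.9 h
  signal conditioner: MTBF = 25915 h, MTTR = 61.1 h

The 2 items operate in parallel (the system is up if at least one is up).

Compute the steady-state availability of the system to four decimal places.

0.9999

A(trip breaker) = MTBF/(MTBF+MTTR) = 2120/(2120+90.9) = 0.958886
A(signal conditioner) = MTBF/(MTBF+MTTR) = 25915/(25915+61.1) = 0.997648
Parallel availability: 1 − (1 − 0.958886)(1 − 0.997648) = 0.9999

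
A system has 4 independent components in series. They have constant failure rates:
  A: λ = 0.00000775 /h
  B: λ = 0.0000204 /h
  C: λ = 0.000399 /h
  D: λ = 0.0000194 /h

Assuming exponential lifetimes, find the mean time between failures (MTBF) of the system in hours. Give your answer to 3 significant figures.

2240

Series of exponential components: λ_sys = Σ λ_i
λ_sys = 0.00000775 + 0.0000204 + 0.000399 + 0.0000194 = 4.4655e-04 /h
MTBF = 1 / λ_sys = 2240 h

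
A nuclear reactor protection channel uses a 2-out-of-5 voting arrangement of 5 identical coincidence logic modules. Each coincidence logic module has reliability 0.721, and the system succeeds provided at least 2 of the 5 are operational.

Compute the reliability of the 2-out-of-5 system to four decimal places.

R = Σ_{i=2}^{5} C(5,i) p^i (1−p)^{5−i} with p = 0.721
C(5,2)·0.721^2·0.279^3 = 0.112897
C(5,3)·0.721^3·0.279^2 = 0.291752
C(5,4)·0.721^4·0.279^1 = 0.376977
C(5,5)·0.721^5·0.279^0 = 0.194839
Sum = 0.9765

0.9765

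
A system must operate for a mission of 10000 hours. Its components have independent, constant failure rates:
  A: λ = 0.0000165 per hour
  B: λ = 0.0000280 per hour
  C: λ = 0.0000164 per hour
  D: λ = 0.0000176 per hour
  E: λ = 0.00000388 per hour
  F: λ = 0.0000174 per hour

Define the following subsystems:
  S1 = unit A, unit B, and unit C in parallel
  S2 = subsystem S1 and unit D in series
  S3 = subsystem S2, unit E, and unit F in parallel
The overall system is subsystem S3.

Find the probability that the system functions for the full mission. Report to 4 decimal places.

R(A) = exp(−0.0000165 × 10000) = 0.847894
R(B) = exp(−0.0000280 × 10000) = 0.755784
R(C) = exp(−0.0000164 × 10000) = 0.848742
R(D) = exp(−0.0000176 × 10000) = 0.838618
R(E) = exp(−0.00000388 × 10000) = 0.961943
R(F) = exp(−0.0000174 × 10000) = 0.840297
Parallel (A, B, and C): 1 − (1 − 0.847894)(1 − 0.755784)(1 − 0.848742) = 0.994381
Series ([0.994381] and D): 0.994381 × 0.838618 = 0.833906
Parallel ([0.833906], E, and F): 1 − (1 − 0.833906)(1 − 0.961943)(1 − 0.840297) = 0.9990

0.9990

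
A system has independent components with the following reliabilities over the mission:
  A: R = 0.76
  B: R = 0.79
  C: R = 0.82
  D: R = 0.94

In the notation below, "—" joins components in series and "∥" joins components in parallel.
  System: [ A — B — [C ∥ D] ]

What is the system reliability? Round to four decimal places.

Parallel (C and D): 1 − (1 − 0.820000)(1 − 0.940000) = 0.989200
Series (A, B, and [0.989200]): 0.760000 × 0.790000 × 0.989200 = 0.5939

0.5939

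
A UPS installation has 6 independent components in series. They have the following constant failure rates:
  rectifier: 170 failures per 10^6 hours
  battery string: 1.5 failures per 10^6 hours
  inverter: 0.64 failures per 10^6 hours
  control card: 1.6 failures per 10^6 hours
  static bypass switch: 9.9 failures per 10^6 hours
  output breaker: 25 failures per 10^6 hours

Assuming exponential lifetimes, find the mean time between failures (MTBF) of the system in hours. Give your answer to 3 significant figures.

Series of exponential components: λ_sys = Σ λ_i
λ_sys = 0.00017 + 0.0000015 + 0.00000064 + 0.0000016 + 0.0000099 + 0.000025 = 2.0864e-04 /h
MTBF = 1 / λ_sys = 4790 h

4790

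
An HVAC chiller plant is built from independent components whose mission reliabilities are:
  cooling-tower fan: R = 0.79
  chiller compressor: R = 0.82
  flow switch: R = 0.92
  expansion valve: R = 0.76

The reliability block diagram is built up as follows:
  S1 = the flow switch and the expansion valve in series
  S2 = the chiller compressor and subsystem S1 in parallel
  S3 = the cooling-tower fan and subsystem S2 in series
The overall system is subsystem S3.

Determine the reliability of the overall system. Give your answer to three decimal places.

0.747

Series (flow switch and expansion valve): 0.92000 × 0.76000 = 0.69920
Parallel (chiller compressor and [0.69920]): 1 − (1 − 0.82000)(1 − 0.69920) = 0.94586
Series (cooling-tower fan and [0.94586]): 0.79000 × 0.94586 = 0.747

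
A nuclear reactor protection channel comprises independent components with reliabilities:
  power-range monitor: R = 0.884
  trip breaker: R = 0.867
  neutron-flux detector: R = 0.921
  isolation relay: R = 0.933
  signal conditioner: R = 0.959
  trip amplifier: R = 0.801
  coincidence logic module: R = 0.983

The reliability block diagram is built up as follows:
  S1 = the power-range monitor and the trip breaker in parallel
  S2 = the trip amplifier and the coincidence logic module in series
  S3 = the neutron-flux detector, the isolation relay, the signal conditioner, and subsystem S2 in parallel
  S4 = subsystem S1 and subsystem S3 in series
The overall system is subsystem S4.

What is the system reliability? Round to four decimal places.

Parallel (power-range monitor and trip breaker): 1 − (1 − 0.884000)(1 − 0.867000) = 0.984572
Series (trip amplifier and coincidence logic module): 0.801000 × 0.983000 = 0.787383
Parallel (neutron-flux detector, isolation relay, signal conditioner, and [0.787383]): 1 − (1 − 0.921000)(1 − 0.933000)(1 − 0.959000)(1 − 0.787383) = 0.999954
Series ([0.984572] and [0.999954]): 0.984572 × 0.999954 = 0.9845

0.9845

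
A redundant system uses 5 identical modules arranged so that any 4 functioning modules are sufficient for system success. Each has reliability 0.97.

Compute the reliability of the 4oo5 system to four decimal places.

R = Σ_{i=4}^{5} C(5,i) p^i (1−p)^{5−i} with p = 0.97
C(5,4)·0.97^4·0.03^1 = 0.132794
C(5,5)·0.97^5·0.03^0 = 0.858734
Sum = 0.9915

0.9915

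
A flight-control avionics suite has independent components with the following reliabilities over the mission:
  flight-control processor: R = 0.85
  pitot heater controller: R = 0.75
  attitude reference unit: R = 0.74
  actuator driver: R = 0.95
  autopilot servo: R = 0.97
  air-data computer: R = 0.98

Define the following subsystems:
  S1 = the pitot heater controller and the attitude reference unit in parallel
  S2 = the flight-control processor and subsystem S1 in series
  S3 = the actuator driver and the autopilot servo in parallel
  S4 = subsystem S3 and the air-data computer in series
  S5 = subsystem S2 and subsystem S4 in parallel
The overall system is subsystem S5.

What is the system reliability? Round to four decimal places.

0.9956

Parallel (pitot heater controller and attitude reference unit): 1 − (1 − 0.750000)(1 − 0.740000) = 0.935000
Series (flight-control processor and [0.935000]): 0.850000 × 0.935000 = 0.794750
Parallel (actuator driver and autopilot servo): 1 − (1 − 0.950000)(1 − 0.970000) = 0.998500
Series ([0.998500] and air-data computer): 0.998500 × 0.980000 = 0.978530
Parallel ([0.794750] and [0.978530]): 1 − (1 − 0.794750)(1 − 0.978530) = 0.9956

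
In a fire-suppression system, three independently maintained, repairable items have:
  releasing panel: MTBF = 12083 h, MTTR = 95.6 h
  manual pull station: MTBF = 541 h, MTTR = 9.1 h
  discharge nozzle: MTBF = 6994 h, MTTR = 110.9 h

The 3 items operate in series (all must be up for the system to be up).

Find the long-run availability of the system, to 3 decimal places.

A(releasing panel) = MTBF/(MTBF+MTTR) = 12083/(12083+95.6) = 0.992150
A(manual pull station) = MTBF/(MTBF+MTTR) = 541/(541+9.1) = 0.983458
A(discharge nozzle) = MTBF/(MTBF+MTTR) = 6994/(6994+110.9) = 0.984391
Series availability: 0.992150 × 0.983458 × 0.984391 = 0.961

0.961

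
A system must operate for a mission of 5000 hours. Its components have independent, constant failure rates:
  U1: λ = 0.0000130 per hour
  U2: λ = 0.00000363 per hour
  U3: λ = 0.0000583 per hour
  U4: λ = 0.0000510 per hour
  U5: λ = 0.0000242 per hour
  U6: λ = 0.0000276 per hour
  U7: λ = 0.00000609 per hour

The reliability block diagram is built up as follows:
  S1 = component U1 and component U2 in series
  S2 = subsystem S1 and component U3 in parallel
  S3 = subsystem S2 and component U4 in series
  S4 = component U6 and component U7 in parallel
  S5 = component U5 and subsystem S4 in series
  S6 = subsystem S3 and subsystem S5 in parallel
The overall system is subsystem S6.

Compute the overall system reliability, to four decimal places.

0.9717

R(U1) = exp(−0.0000130 × 5000) = 0.937067
R(U2) = exp(−0.00000363 × 5000) = 0.982014
R(U3) = exp(−0.0000583 × 5000) = 0.747142
R(U4) = exp(−0.0000510 × 5000) = 0.774916
R(U5) = exp(−0.0000242 × 5000) = 0.886034
R(U6) = exp(−0.0000276 × 5000) = 0.871099
R(U7) = exp(−0.00000609 × 5000) = 0.970009
Series (U1 and U2): 0.937067 × 0.982014 = 0.920213
Parallel ([0.920213] and U3): 1 − (1 − 0.920213)(1 − 0.747142) = 0.979825
Series ([0.979825] and U4): 0.979825 × 0.774916 = 0.759282
Parallel (U6 and U7): 1 − (1 − 0.871099)(1 − 0.970009) = 0.996134
Series (U5 and [0.996134]): 0.886034 × 0.996134 = 0.882609
Parallel ([0.759282] and [0.882609]): 1 − (1 − 0.759282)(1 − 0.882609) = 0.9717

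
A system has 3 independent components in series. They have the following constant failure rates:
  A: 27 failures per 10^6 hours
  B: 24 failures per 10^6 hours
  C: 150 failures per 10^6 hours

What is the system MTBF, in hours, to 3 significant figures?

Series of exponential components: λ_sys = Σ λ_i
λ_sys = 0.000027 + 0.000024 + 0.00015 = 2.0100e-04 /h
MTBF = 1 / λ_sys = 4980 h

4980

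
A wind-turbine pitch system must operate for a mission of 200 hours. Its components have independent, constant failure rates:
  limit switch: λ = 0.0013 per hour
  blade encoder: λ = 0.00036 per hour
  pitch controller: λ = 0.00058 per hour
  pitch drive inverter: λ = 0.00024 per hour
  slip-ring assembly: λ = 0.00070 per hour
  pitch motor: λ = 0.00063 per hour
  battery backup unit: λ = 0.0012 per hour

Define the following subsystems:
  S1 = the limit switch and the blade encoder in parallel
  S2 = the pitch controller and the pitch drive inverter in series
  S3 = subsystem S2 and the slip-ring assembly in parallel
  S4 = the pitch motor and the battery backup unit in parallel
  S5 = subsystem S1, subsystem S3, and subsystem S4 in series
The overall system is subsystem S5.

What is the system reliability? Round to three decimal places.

R(limit switch) = exp(−0.0013 × 200) = 0.77105
R(blade encoder) = exp(−0.00036 × 200) = 0.93053
R(pitch controller) = exp(−0.00058 × 200) = 0.89048
R(pitch drive inverter) = exp(−0.00024 × 200) = 0.95313
R(slip-ring assembly) = exp(−0.00070 × 200) = 0.86936
R(pitch motor) = exp(−0.00063 × 200) = 0.88161
R(battery backup unit) = exp(−0.0012 × 200) = 0.78663
Parallel (limit switch and blade encoder): 1 − (1 − 0.77105)(1 − 0.93053) = 0.98409
Series (pitch controller and pitch drive inverter): 0.89048 × 0.95313 = 0.84874
Parallel ([0.84874] and slip-ring assembly): 1 − (1 − 0.84874)(1 − 0.86936) = 0.98024
Parallel (pitch motor and battery backup unit): 1 − (1 − 0.88161)(1 − 0.78663) = 0.97474
Series ([0.98409], [0.98024], and [0.97474]): 0.98409 × 0.98024 × 0.97474 = 0.940

0.940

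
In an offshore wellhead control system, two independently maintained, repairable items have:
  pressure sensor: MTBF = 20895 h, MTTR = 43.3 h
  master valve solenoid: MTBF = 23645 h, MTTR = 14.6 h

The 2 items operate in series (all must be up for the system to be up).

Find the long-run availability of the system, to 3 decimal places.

A(pressure sensor) = MTBF/(MTBF+MTTR) = 20895/(20895+43.3) = 0.997932
A(master valve solenoid) = MTBF/(MTBF+MTTR) = 23645/(23645+14.6) = 0.999383
Series availability: 0.997932 × 0.999383 = 0.997

0.997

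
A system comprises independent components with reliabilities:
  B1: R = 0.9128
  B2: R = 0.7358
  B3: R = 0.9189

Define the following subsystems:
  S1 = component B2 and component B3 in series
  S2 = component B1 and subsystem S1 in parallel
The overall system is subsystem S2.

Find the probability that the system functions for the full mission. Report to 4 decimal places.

Series (B2 and B3): 0.735800 × 0.918900 = 0.676127
Parallel (B1 and [0.676127]): 1 − (1 − 0.912800)(1 − 0.676127) = 0.9718

0.9718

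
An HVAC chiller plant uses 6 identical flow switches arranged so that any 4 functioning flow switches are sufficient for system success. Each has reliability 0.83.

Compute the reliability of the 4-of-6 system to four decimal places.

0.9345

R = Σ_{i=4}^{6} C(6,i) p^i (1−p)^{6−i} with p = 0.83
C(6,4)·0.83^4·0.17^2 = 0.205732
C(6,5)·0.83^5·0.17^1 = 0.401782
C(6,6)·0.83^6·0.17^0 = 0.326940
Sum = 0.9345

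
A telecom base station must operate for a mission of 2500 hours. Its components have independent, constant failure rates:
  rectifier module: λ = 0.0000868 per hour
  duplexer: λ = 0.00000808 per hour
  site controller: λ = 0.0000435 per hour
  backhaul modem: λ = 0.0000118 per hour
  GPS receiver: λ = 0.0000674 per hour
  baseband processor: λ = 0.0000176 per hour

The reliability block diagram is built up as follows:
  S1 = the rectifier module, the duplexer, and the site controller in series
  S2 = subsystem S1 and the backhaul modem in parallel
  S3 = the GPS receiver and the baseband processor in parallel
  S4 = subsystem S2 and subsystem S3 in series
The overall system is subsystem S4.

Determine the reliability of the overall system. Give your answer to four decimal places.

0.9849

R(rectifier module) = exp(−0.0000868 × 2500) = 0.804930
R(duplexer) = exp(−0.00000808 × 2500) = 0.980003
R(site controller) = exp(−0.0000435 × 2500) = 0.896955
R(backhaul modem) = exp(−0.0000118 × 2500) = 0.970931
R(GPS receiver) = exp(−0.0000674 × 2500) = 0.844931
R(baseband processor) = exp(−0.0000176 × 2500) = 0.956954
Series (rectifier module, duplexer, and site controller): 0.804930 × 0.980003 × 0.896955 = 0.707548
Parallel ([0.707548] and backhaul modem): 1 − (1 − 0.707548)(1 − 0.970931) = 0.991499
Parallel (GPS receiver and baseband processor): 1 − (1 − 0.844931)(1 − 0.956954) = 0.993325
Series ([0.991499] and [0.993325]): 0.991499 × 0.993325 = 0.9849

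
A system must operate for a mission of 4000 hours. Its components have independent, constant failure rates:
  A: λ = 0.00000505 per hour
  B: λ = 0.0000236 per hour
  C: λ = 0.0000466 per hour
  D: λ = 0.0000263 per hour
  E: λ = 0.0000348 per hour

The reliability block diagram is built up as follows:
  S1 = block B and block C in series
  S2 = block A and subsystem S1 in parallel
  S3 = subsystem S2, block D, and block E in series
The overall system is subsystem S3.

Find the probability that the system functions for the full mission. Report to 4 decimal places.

R(A) = exp(−0.00000505 × 4000) = 0.980003
R(B) = exp(−0.0000236 × 4000) = 0.909919
R(C) = exp(−0.0000466 × 4000) = 0.829942
R(D) = exp(−0.0000263 × 4000) = 0.900144
R(E) = exp(−0.0000348 × 4000) = 0.870054
Series (B and C): 0.909919 × 0.829942 = 0.755180
Parallel (A and [0.755180]): 1 − (1 − 0.980003)(1 − 0.755180) = 0.995104
Series ([0.995104], D, and E): 0.995104 × 0.900144 × 0.870054 = 0.7793

0.7793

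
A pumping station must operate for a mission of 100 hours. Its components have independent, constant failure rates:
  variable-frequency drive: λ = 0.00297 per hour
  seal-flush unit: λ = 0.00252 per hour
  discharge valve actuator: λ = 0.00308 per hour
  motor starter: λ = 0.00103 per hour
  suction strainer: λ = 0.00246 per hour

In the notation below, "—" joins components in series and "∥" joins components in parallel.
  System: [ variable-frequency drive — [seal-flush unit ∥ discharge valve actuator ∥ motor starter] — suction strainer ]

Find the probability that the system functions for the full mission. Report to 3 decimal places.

0.578

R(variable-frequency drive) = exp(−0.00297 × 100) = 0.74304
R(seal-flush unit) = exp(−0.00252 × 100) = 0.77724
R(discharge valve actuator) = exp(−0.00308 × 100) = 0.73492
R(motor starter) = exp(−0.00103 × 100) = 0.90213
R(suction strainer) = exp(−0.00246 × 100) = 0.78192
Parallel (seal-flush unit, discharge valve actuator, and motor starter): 1 − (1 − 0.77724)(1 − 0.73492)(1 − 0.90213) = 0.99422
Series (variable-frequency drive, [0.99422], and suction strainer): 0.74304 × 0.99422 × 0.78192 = 0.578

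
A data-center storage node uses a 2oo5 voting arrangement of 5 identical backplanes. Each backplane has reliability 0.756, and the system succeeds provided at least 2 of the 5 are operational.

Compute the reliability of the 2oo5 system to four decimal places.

R = Σ_{i=2}^{5} C(5,i) p^i (1−p)^{5−i} with p = 0.756
C(5,2)·0.756^2·0.244^3 = 0.083026
C(5,3)·0.756^3·0.244^2 = 0.257244
C(5,4)·0.756^4·0.244^1 = 0.398517
C(5,5)·0.756^5·0.244^0 = 0.246950
Sum = 0.9857

0.9857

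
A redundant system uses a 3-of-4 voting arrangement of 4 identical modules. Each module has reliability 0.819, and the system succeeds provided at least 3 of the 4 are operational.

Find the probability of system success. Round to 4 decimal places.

0.8477

R = Σ_{i=3}^{4} C(4,i) p^i (1−p)^{4−i} with p = 0.819
C(4,3)·0.819^3·0.181^1 = 0.397732
C(4,4)·0.819^4·0.181^0 = 0.449920
Sum = 0.8477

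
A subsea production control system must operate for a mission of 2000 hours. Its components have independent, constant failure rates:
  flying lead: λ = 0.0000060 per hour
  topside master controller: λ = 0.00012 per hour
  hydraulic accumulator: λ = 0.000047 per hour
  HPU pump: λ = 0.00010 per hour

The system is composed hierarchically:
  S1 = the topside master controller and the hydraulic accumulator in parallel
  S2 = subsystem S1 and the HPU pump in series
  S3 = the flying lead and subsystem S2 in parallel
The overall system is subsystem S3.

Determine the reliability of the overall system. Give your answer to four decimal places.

0.9977

R(flying lead) = exp(−0.0000060 × 2000) = 0.988072
R(topside master controller) = exp(−0.00012 × 2000) = 0.786628
R(hydraulic accumulator) = exp(−0.000047 × 2000) = 0.910283
R(HPU pump) = exp(−0.00010 × 2000) = 0.818731
Parallel (topside master controller and hydraulic accumulator): 1 − (1 − 0.786628)(1 − 0.910283) = 0.980857
Series ([0.980857] and HPU pump): 0.980857 × 0.818731 = 0.803058
Parallel (flying lead and [0.803058]): 1 − (1 − 0.988072)(1 − 0.803058) = 0.9977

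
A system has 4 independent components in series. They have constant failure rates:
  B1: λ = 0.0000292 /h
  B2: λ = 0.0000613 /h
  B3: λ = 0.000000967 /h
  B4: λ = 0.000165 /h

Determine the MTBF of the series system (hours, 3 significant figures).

3900

Series of exponential components: λ_sys = Σ λ_i
λ_sys = 0.0000292 + 0.0000613 + 0.000000967 + 0.000165 = 2.5647e-04 /h
MTBF = 1 / λ_sys = 3900 h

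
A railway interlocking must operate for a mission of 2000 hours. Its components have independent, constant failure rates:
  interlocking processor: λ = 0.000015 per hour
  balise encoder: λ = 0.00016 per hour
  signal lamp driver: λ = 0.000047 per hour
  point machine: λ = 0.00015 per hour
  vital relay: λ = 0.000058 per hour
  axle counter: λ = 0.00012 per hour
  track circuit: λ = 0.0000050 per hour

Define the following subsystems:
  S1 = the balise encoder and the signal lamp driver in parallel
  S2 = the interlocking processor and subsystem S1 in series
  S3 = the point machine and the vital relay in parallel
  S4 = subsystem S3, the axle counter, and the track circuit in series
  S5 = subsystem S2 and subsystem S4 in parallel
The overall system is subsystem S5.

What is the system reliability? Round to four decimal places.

0.9870

R(interlocking processor) = exp(−0.000015 × 2000) = 0.970446
R(balise encoder) = exp(−0.00016 × 2000) = 0.726149
R(signal lamp driver) = exp(−0.000047 × 2000) = 0.910283
R(point machine) = exp(−0.00015 × 2000) = 0.740818
R(vital relay) = exp(−0.000058 × 2000) = 0.890475
R(axle counter) = exp(−0.00012 × 2000) = 0.786628
R(track circuit) = exp(−0.0000050 × 2000) = 0.990050
Parallel (balise encoder and signal lamp driver): 1 − (1 − 0.726149)(1 − 0.910283) = 0.975431
Series (interlocking processor and [0.975431]): 0.970446 × 0.975431 = 0.946603
Parallel (point machine and vital relay): 1 − (1 − 0.740818)(1 − 0.890475) = 0.971613
Series ([0.971613], axle counter, and track circuit): 0.971613 × 0.786628 × 0.990050 = 0.756693
Parallel ([0.946603] and [0.756693]): 1 − (1 − 0.946603)(1 − 0.756693) = 0.9870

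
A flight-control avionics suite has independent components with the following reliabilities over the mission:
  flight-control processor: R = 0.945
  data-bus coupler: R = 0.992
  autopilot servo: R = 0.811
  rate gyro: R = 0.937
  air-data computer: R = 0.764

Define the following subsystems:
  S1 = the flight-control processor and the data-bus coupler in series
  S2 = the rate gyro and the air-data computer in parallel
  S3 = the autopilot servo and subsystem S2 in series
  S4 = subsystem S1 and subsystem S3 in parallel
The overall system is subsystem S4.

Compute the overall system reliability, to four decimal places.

Series (flight-control processor and data-bus coupler): 0.945000 × 0.992000 = 0.937440
Parallel (rate gyro and air-data computer): 1 − (1 − 0.937000)(1 − 0.764000) = 0.985132
Series (autopilot servo and [0.985132]): 0.811000 × 0.985132 = 0.798942
Parallel ([0.937440] and [0.798942]): 1 − (1 − 0.937440)(1 − 0.798942) = 0.9874

0.9874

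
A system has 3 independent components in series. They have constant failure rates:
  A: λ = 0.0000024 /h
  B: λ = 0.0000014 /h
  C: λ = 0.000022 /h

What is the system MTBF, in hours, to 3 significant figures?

Series of exponential components: λ_sys = Σ λ_i
λ_sys = 0.0000024 + 0.0000014 + 0.000022 = 2.5800e-05 /h
MTBF = 1 / λ_sys = 38800 h

38800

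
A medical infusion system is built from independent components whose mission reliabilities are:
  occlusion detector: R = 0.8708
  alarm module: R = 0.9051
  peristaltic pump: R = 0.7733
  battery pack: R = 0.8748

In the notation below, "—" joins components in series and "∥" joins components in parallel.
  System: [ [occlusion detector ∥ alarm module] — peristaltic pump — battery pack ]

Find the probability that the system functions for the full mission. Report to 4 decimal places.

0.6682

Parallel (occlusion detector and alarm module): 1 − (1 − 0.870800)(1 − 0.905100) = 0.987739
Series ([0.987739], peristaltic pump, and battery pack): 0.987739 × 0.773300 × 0.874800 = 0.6682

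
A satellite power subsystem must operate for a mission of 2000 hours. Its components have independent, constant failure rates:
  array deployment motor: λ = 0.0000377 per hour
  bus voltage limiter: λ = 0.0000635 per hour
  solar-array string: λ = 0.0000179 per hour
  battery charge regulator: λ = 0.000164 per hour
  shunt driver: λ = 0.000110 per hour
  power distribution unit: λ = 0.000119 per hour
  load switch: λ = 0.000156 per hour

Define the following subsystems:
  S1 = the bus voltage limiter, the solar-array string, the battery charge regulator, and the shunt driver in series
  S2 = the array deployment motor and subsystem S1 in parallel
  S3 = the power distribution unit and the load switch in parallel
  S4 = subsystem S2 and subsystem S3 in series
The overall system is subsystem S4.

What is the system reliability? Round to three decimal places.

0.908

R(array deployment motor) = exp(−0.0000377 × 2000) = 0.92737
R(bus voltage limiter) = exp(−0.0000635 × 2000) = 0.88073
R(solar-array string) = exp(−0.0000179 × 2000) = 0.96483
R(battery charge regulator) = exp(−0.000164 × 2000) = 0.72036
R(shunt driver) = exp(−0.000110 × 2000) = 0.80252
R(power distribution unit) = exp(−0.000119 × 2000) = 0.78820
R(load switch) = exp(−0.000156 × 2000) = 0.73198
Series (bus voltage limiter, solar-array string, battery charge regulator, and shunt driver): 0.88073 × 0.96483 × 0.72036 × 0.80252 = 0.49125
Parallel (array deployment motor and [0.49125]): 1 − (1 − 0.92737)(1 − 0.49125) = 0.96305
Parallel (power distribution unit and load switch): 1 − (1 − 0.78820)(1 − 0.73198) = 0.94323
Series ([0.96305] and [0.94323]): 0.96305 × 0.94323 = 0.908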